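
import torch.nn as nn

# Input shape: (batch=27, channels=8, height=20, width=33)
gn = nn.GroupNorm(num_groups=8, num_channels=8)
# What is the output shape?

Input shape: (27, 8, 20, 33)
Output shape: (27, 8, 20, 33)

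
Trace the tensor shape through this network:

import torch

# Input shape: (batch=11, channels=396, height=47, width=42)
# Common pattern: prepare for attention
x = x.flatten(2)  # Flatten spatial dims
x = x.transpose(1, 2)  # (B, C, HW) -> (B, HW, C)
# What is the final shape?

Input shape: (11, 396, 47, 42)
  -> after flatten(2): (11, 396, 1974)
Output shape: (11, 1974, 396)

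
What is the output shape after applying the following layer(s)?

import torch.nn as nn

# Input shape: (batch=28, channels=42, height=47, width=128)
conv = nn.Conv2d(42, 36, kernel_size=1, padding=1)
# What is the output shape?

Input shape: (28, 42, 47, 128)
Output shape: (28, 36, 49, 130)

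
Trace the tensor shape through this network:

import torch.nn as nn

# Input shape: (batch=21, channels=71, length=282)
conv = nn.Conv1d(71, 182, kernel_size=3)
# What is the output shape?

Input shape: (21, 71, 282)
Output shape: (21, 182, 280)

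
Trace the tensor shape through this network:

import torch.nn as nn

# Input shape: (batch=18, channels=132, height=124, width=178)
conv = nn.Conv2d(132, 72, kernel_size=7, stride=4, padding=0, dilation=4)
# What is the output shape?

Input shape: (18, 132, 124, 178)
Output shape: (18, 72, 25, 39)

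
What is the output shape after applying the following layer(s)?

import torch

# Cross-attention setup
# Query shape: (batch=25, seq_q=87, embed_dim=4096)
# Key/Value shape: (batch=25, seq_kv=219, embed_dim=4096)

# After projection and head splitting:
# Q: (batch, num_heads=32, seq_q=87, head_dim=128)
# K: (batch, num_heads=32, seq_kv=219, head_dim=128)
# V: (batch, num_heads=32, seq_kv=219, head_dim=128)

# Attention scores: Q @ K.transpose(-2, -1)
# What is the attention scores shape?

Input shape: (25, 87, 4096)
Output shape: (25, 32, 87, 219)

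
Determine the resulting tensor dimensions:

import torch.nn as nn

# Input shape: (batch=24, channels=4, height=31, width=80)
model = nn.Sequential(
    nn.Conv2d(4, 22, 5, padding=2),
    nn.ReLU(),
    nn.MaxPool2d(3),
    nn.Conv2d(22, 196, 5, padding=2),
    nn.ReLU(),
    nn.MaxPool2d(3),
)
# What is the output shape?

Input shape: (24, 4, 31, 80)
  -> after first Conv2d: (24, 22, 31, 80)
  -> after first MaxPool2d: (24, 22, 10, 26)
  -> after second Conv2d: (24, 196, 10, 26)
Output shape: (24, 196, 3, 8)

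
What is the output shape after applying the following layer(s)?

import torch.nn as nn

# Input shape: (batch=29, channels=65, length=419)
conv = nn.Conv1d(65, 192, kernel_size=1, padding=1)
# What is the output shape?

Input shape: (29, 65, 419)
Output shape: (29, 192, 421)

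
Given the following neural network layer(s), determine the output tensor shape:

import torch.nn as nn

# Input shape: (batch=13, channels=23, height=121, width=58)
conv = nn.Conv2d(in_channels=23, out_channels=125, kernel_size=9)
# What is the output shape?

Input shape: (13, 23, 121, 58)
Output shape: (13, 125, 113, 50)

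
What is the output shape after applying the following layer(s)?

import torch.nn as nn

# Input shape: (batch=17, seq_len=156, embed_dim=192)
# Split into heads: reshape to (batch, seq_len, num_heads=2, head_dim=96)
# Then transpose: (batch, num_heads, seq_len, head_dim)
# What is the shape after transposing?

Input shape: (17, 156, 192)
  -> after reshape: (17, 156, 2, 96)
Output shape: (17, 2, 156, 96)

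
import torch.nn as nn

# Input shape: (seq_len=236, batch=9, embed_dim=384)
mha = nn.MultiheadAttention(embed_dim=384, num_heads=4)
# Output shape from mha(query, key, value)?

Input shape: (236, 9, 384)
Output shape: (236, 9, 384)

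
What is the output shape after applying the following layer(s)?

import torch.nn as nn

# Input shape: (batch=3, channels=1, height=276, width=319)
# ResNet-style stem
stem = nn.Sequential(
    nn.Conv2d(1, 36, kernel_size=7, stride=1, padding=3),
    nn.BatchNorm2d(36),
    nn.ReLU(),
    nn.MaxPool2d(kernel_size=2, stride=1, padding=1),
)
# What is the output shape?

Input shape: (3, 1, 276, 319)
  -> after Conv2d 7x7 stride=1: (3, 36, 276, 319)
Output shape: (3, 36, 277, 320)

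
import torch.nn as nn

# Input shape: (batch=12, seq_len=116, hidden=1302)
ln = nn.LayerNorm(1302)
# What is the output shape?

Input shape: (12, 116, 1302)
Output shape: (12, 116, 1302)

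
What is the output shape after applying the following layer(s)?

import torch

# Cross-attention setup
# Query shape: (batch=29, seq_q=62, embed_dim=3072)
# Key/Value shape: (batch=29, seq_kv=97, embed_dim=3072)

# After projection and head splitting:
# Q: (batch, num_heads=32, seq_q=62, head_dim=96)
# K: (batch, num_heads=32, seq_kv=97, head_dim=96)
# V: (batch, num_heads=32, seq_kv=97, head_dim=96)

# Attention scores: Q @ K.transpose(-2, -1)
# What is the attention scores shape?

Input shape: (29, 62, 3072)
Output shape: (29, 32, 62, 97)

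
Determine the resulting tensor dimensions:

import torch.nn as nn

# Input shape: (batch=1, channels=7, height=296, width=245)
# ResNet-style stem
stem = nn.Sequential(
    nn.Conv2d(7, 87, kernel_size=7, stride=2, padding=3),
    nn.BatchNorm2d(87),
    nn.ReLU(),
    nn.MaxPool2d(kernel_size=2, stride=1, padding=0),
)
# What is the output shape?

Input shape: (1, 7, 296, 245)
  -> after Conv2d 7x7 stride=2: (1, 87, 148, 123)
Output shape: (1, 87, 147, 122)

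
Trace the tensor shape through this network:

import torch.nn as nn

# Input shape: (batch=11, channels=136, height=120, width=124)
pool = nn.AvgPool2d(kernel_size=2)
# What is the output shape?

Input shape: (11, 136, 120, 124)
Output shape: (11, 136, 60, 62)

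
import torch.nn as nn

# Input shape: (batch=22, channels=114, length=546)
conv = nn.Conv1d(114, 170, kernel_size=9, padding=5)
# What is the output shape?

Input shape: (22, 114, 546)
Output shape: (22, 170, 548)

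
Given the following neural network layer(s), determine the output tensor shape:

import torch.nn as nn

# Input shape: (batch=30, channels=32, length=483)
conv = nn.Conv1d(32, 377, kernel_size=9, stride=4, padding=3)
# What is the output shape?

Input shape: (30, 32, 483)
Output shape: (30, 377, 121)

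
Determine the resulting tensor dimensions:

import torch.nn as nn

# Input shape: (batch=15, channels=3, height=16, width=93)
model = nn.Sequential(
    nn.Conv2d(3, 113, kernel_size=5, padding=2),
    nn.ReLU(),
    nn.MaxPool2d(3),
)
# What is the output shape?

Input shape: (15, 3, 16, 93)
  -> after Conv2d: (15, 113, 16, 93)
  -> after ReLU: (15, 113, 16, 93)
Output shape: (15, 113, 5, 31)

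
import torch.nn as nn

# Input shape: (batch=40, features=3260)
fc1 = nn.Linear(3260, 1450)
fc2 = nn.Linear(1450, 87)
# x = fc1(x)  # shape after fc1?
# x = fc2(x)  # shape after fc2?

Input shape: (40, 3260)
  -> after fc1: (40, 1450)
Output shape: (40, 87)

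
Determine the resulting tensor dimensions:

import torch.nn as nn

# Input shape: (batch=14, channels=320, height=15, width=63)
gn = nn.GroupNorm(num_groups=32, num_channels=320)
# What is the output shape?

Input shape: (14, 320, 15, 63)
Output shape: (14, 320, 15, 63)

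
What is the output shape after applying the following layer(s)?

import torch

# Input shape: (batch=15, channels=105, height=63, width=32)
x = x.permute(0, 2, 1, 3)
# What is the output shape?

Input shape: (15, 105, 63, 32)
Output shape: (15, 63, 105, 32)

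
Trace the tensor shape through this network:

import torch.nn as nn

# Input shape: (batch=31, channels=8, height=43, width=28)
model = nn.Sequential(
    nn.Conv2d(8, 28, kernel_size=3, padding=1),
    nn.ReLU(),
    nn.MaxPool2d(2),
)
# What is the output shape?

Input shape: (31, 8, 43, 28)
  -> after Conv2d: (31, 28, 43, 28)
  -> after ReLU: (31, 28, 43, 28)
Output shape: (31, 28, 21, 14)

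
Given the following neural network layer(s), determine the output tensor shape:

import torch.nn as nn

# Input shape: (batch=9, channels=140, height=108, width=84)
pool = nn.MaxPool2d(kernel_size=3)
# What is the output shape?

Input shape: (9, 140, 108, 84)
Output shape: (9, 140, 36, 28)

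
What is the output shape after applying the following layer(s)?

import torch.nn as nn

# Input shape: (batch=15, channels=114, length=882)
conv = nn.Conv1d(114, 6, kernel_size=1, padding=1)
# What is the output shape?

Input shape: (15, 114, 882)
Output shape: (15, 6, 884)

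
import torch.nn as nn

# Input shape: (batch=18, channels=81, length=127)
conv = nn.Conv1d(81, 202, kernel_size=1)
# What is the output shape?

Input shape: (18, 81, 127)
Output shape: (18, 202, 127)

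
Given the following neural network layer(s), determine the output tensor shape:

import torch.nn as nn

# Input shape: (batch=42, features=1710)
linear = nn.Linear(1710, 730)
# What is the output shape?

Input shape: (42, 1710)
Output shape: (42, 730)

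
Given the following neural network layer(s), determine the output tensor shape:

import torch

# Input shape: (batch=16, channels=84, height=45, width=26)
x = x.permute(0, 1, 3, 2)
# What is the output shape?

Input shape: (16, 84, 45, 26)
Output shape: (16, 84, 26, 45)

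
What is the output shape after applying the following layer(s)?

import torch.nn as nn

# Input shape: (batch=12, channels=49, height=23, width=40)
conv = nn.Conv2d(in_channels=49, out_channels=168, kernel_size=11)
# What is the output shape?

Input shape: (12, 49, 23, 40)
Output shape: (12, 168, 13, 30)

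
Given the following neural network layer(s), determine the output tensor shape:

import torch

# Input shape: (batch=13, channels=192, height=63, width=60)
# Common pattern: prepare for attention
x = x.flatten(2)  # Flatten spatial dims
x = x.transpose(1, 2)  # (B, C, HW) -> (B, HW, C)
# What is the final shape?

Input shape: (13, 192, 63, 60)
  -> after flatten(2): (13, 192, 3780)
Output shape: (13, 3780, 192)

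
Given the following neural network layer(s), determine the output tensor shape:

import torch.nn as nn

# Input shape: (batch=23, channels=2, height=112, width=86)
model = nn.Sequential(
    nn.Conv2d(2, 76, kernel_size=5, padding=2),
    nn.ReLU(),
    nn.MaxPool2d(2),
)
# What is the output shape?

Input shape: (23, 2, 112, 86)
  -> after Conv2d: (23, 76, 112, 86)
  -> after ReLU: (23, 76, 112, 86)
Output shape: (23, 76, 56, 43)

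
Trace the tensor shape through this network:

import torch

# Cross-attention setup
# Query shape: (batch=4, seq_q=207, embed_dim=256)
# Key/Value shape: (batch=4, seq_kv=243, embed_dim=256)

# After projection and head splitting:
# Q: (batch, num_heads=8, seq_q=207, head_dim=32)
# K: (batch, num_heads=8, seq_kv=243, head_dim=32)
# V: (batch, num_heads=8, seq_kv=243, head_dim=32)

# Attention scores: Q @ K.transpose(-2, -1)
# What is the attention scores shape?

Input shape: (4, 207, 256)
Output shape: (4, 8, 207, 243)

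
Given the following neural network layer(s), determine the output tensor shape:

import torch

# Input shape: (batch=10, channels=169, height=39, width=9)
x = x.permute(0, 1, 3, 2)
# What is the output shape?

Input shape: (10, 169, 39, 9)
Output shape: (10, 169, 9, 39)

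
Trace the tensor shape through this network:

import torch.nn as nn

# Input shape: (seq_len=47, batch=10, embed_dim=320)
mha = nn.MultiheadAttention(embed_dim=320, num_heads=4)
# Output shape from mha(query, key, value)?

Input shape: (47, 10, 320)
Output shape: (47, 10, 320)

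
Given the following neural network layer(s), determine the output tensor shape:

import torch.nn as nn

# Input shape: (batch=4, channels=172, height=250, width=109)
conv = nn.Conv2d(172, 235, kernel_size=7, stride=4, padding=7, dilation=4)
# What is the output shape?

Input shape: (4, 172, 250, 109)
Output shape: (4, 235, 60, 25)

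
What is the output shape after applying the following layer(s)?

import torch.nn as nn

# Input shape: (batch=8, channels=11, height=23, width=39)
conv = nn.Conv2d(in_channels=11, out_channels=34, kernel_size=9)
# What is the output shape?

Input shape: (8, 11, 23, 39)
Output shape: (8, 34, 15, 31)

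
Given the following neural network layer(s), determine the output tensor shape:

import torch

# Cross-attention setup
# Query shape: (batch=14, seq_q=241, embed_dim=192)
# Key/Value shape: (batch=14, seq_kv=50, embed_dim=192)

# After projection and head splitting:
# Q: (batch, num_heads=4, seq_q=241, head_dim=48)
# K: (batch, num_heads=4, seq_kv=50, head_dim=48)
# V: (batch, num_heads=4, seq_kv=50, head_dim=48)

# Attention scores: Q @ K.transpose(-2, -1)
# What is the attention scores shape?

Input shape: (14, 241, 192)
Output shape: (14, 4, 241, 50)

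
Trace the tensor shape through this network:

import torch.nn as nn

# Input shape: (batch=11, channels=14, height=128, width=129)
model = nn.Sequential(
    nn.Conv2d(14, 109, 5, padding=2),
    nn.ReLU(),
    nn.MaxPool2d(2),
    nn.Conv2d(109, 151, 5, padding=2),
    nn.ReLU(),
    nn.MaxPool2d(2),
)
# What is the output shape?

Input shape: (11, 14, 128, 129)
  -> after first Conv2d: (11, 109, 128, 129)
  -> after first MaxPool2d: (11, 109, 64, 64)
  -> after second Conv2d: (11, 151, 64, 64)
Output shape: (11, 151, 32, 32)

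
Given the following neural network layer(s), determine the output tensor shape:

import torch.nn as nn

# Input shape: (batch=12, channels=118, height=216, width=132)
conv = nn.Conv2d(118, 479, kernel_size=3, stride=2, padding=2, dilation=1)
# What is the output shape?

Input shape: (12, 118, 216, 132)
Output shape: (12, 479, 109, 67)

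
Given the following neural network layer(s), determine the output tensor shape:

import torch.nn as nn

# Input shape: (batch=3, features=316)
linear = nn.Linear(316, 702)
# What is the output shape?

Input shape: (3, 316)
Output shape: (3, 702)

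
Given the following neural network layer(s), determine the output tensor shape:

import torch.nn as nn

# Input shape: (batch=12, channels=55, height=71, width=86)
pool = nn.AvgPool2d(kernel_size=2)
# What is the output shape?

Input shape: (12, 55, 71, 86)
Output shape: (12, 55, 35, 43)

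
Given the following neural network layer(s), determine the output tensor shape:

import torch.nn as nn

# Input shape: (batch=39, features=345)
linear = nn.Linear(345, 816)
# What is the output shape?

Input shape: (39, 345)
Output shape: (39, 816)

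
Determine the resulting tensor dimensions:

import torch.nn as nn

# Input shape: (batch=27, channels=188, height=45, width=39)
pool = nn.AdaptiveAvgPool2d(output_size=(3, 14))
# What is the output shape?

Input shape: (27, 188, 45, 39)
Output shape: (27, 188, 3, 14)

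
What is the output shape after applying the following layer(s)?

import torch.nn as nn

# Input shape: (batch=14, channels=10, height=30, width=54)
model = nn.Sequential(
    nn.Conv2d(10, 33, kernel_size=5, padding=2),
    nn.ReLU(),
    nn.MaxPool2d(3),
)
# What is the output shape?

Input shape: (14, 10, 30, 54)
  -> after Conv2d: (14, 33, 30, 54)
  -> after ReLU: (14, 33, 30, 54)
Output shape: (14, 33, 10, 18)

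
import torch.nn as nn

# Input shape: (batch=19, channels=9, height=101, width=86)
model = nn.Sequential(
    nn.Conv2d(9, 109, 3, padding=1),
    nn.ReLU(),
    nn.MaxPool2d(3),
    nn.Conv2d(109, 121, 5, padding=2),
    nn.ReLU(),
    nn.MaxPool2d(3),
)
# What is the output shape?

Input shape: (19, 9, 101, 86)
  -> after first Conv2d: (19, 109, 101, 86)
  -> after first MaxPool2d: (19, 109, 33, 28)
  -> after second Conv2d: (19, 121, 33, 28)
Output shape: (19, 121, 11, 9)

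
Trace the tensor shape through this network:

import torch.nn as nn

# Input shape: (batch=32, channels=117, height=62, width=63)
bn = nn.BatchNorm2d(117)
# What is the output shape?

Input shape: (32, 117, 62, 63)
Output shape: (32, 117, 62, 63)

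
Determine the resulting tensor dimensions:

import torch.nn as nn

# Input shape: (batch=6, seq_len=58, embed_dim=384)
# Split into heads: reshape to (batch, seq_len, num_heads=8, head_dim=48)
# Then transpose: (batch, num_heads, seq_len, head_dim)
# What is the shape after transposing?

Input shape: (6, 58, 384)
  -> after reshape: (6, 58, 8, 48)
Output shape: (6, 8, 58, 48)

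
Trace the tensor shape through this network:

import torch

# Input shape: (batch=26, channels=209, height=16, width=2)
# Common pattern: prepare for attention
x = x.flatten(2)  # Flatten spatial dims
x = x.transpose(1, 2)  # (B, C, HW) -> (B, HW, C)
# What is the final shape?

Input shape: (26, 209, 16, 2)
  -> after flatten(2): (26, 209, 32)
Output shape: (26, 32, 209)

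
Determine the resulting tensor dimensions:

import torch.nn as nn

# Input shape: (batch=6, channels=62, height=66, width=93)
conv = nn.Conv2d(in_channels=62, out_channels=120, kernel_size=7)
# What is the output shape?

Input shape: (6, 62, 66, 93)
Output shape: (6, 120, 60, 87)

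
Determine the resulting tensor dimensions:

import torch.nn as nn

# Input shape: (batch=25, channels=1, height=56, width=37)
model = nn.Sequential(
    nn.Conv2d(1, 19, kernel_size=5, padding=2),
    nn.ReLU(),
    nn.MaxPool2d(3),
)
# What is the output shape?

Input shape: (25, 1, 56, 37)
  -> after Conv2d: (25, 19, 56, 37)
  -> after ReLU: (25, 19, 56, 37)
Output shape: (25, 19, 18, 12)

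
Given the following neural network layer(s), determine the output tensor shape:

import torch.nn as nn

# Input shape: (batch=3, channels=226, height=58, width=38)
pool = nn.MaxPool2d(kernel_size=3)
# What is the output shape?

Input shape: (3, 226, 58, 38)
Output shape: (3, 226, 19, 12)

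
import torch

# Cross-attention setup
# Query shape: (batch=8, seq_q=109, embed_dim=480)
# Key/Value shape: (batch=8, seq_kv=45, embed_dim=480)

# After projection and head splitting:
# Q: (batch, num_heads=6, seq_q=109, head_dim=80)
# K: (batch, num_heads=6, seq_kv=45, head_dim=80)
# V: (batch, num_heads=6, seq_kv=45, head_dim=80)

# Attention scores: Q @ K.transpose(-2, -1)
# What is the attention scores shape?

Input shape: (8, 109, 480)
Output shape: (8, 6, 109, 45)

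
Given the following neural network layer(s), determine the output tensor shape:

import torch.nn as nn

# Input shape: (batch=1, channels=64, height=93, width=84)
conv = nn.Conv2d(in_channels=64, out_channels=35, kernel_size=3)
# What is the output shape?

Input shape: (1, 64, 93, 84)
Output shape: (1, 35, 91, 82)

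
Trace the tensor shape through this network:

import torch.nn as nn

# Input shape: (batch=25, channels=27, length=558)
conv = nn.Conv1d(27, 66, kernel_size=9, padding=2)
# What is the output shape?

Input shape: (25, 27, 558)
Output shape: (25, 66, 554)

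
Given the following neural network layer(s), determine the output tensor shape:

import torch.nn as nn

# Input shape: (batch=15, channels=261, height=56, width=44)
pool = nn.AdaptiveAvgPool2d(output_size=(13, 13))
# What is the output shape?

Input shape: (15, 261, 56, 44)
Output shape: (15, 261, 13, 13)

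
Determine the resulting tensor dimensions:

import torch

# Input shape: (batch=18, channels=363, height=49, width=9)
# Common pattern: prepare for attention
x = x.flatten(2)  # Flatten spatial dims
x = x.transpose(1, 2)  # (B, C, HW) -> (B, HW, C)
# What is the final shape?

Input shape: (18, 363, 49, 9)
  -> after flatten(2): (18, 363, 441)
Output shape: (18, 441, 363)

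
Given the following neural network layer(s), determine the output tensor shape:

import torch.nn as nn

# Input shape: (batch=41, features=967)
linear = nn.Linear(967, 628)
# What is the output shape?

Input shape: (41, 967)
Output shape: (41, 628)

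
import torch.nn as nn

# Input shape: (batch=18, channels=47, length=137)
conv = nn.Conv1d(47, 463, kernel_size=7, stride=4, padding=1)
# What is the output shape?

Input shape: (18, 47, 137)
Output shape: (18, 463, 34)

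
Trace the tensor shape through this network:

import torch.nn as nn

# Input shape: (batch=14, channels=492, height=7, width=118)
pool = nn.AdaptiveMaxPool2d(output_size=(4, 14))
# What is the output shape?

Input shape: (14, 492, 7, 118)
Output shape: (14, 492, 4, 14)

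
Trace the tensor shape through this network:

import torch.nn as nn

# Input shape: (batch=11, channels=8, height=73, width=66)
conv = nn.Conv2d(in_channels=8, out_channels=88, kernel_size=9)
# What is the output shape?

Input shape: (11, 8, 73, 66)
Output shape: (11, 88, 65, 58)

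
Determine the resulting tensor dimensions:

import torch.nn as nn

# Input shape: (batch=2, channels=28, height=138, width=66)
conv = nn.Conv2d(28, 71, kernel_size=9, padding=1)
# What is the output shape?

Input shape: (2, 28, 138, 66)
Output shape: (2, 71, 132, 60)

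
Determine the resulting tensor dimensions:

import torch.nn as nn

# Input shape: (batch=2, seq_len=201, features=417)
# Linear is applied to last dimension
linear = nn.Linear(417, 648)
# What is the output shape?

Input shape: (2, 201, 417)
Output shape: (2, 201, 648)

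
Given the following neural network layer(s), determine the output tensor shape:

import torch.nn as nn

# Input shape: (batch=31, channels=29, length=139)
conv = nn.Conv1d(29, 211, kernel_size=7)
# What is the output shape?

Input shape: (31, 29, 139)
Output shape: (31, 211, 133)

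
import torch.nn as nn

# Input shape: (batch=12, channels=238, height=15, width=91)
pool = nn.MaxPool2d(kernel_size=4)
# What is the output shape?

Input shape: (12, 238, 15, 91)
Output shape: (12, 238, 3, 22)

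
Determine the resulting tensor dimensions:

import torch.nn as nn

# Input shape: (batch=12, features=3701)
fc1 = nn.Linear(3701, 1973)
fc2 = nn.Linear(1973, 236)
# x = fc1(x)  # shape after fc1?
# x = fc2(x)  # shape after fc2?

Input shape: (12, 3701)
  -> after fc1: (12, 1973)
Output shape: (12, 236)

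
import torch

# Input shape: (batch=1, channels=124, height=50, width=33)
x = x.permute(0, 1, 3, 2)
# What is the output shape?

Input shape: (1, 124, 50, 33)
Output shape: (1, 124, 33, 50)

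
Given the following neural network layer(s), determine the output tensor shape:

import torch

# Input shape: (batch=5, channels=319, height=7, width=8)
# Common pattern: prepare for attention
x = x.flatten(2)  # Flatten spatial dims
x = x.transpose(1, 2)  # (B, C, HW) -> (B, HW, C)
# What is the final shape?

Input shape: (5, 319, 7, 8)
  -> after flatten(2): (5, 319, 56)
Output shape: (5, 56, 319)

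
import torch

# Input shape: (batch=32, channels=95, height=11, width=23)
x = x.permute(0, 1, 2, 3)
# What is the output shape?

Input shape: (32, 95, 11, 23)
Output shape: (32, 95, 11, 23)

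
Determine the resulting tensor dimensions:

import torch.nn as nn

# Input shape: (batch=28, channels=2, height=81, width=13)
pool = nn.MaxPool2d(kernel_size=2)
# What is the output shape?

Input shape: (28, 2, 81, 13)
Output shape: (28, 2, 40, 6)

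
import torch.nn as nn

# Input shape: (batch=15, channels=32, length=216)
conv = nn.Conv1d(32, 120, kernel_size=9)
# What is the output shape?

Input shape: (15, 32, 216)
Output shape: (15, 120, 208)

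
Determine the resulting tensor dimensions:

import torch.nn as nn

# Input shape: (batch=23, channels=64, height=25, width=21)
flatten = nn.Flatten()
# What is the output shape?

Input shape: (23, 64, 25, 21)
Output shape: (23, 33600)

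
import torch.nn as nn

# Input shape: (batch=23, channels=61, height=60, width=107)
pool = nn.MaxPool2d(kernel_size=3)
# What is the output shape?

Input shape: (23, 61, 60, 107)
Output shape: (23, 61, 20, 35)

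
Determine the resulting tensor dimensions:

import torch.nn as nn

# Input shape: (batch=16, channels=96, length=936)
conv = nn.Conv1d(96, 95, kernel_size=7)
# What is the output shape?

Input shape: (16, 96, 936)
Output shape: (16, 95, 930)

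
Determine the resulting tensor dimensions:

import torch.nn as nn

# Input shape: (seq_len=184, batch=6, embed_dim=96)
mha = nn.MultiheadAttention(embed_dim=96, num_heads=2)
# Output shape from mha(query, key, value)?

Input shape: (184, 6, 96)
Output shape: (184, 6, 96)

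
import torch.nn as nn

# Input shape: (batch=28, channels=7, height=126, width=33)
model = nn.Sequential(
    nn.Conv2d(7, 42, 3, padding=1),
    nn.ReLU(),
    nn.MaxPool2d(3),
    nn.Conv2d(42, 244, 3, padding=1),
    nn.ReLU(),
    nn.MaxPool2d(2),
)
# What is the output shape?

Input shape: (28, 7, 126, 33)
  -> after first Conv2d: (28, 42, 126, 33)
  -> after first MaxPool2d: (28, 42, 42, 11)
  -> after second Conv2d: (28, 244, 42, 11)
Output shape: (28, 244, 21, 5)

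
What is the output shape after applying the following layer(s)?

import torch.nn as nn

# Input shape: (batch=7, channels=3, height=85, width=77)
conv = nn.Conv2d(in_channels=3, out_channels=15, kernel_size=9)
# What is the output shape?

Input shape: (7, 3, 85, 77)
Output shape: (7, 15, 77, 69)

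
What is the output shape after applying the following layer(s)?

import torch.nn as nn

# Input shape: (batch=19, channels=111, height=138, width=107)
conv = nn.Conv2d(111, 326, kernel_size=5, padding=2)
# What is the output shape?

Input shape: (19, 111, 138, 107)
Output shape: (19, 326, 138, 107)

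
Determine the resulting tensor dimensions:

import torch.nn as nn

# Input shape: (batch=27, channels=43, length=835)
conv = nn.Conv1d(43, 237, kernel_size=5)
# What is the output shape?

Input shape: (27, 43, 835)
Output shape: (27, 237, 831)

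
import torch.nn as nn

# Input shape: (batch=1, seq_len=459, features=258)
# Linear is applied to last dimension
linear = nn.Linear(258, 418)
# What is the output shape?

Input shape: (1, 459, 258)
Output shape: (1, 459, 418)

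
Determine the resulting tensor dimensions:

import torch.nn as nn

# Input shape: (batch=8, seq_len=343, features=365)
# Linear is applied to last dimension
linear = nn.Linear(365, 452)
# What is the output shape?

Input shape: (8, 343, 365)
Output shape: (8, 343, 452)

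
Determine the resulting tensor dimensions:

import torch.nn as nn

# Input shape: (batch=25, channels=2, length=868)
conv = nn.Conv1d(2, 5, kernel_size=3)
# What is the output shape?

Input shape: (25, 2, 868)
Output shape: (25, 5, 866)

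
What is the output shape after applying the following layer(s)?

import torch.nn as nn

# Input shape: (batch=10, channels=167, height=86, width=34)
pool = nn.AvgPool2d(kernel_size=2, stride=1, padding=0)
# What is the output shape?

Input shape: (10, 167, 86, 34)
Output shape: (10, 167, 85, 33)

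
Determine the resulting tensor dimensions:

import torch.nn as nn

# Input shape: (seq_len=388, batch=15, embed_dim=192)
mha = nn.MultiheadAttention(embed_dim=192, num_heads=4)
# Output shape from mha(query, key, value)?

Input shape: (388, 15, 192)
Output shape: (388, 15, 192)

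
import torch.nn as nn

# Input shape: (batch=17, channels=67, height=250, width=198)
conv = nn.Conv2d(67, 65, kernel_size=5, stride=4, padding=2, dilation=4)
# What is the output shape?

Input shape: (17, 67, 250, 198)
Output shape: (17, 65, 60, 47)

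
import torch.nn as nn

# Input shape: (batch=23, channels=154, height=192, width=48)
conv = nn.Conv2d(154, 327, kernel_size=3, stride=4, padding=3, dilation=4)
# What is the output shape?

Input shape: (23, 154, 192, 48)
Output shape: (23, 327, 48, 12)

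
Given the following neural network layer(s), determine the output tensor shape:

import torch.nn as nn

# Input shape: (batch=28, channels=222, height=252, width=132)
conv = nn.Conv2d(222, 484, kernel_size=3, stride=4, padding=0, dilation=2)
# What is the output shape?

Input shape: (28, 222, 252, 132)
Output shape: (28, 484, 62, 32)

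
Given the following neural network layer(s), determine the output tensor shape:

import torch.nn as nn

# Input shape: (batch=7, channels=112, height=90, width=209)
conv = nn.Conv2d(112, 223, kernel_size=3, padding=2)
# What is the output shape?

Input shape: (7, 112, 90, 209)
Output shape: (7, 223, 92, 211)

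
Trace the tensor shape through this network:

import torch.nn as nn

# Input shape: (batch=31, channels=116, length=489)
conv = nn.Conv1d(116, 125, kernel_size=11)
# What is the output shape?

Input shape: (31, 116, 489)
Output shape: (31, 125, 479)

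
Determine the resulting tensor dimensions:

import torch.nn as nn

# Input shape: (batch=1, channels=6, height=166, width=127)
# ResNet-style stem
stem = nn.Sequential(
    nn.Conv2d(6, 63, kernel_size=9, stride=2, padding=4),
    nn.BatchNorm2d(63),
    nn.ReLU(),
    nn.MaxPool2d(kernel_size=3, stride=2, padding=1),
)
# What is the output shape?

Input shape: (1, 6, 166, 127)
  -> after Conv2d 9x9 stride=2: (1, 63, 83, 64)
Output shape: (1, 63, 42, 32)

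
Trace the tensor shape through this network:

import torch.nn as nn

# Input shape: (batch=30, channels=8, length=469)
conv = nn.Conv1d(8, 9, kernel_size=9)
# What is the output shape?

Input shape: (30, 8, 469)
Output shape: (30, 9, 461)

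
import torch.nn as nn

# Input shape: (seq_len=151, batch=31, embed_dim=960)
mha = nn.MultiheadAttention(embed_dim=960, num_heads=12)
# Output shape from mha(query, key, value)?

Input shape: (151, 31, 960)
Output shape: (151, 31, 960)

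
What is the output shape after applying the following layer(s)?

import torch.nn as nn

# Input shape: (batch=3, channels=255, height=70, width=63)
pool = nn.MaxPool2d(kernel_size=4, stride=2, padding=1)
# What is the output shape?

Input shape: (3, 255, 70, 63)
Output shape: (3, 255, 35, 31)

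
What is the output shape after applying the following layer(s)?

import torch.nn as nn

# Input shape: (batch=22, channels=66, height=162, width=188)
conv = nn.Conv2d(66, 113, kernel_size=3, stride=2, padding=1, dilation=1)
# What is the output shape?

Input shape: (22, 66, 162, 188)
Output shape: (22, 113, 81, 94)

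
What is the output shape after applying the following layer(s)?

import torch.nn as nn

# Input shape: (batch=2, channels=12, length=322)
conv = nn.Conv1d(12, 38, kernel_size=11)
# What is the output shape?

Input shape: (2, 12, 322)
Output shape: (2, 38, 312)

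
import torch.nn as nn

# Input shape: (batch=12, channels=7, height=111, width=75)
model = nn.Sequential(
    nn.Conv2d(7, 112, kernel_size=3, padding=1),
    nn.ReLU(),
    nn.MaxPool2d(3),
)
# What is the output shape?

Input shape: (12, 7, 111, 75)
  -> after Conv2d: (12, 112, 111, 75)
  -> after ReLU: (12, 112, 111, 75)
Output shape: (12, 112, 37, 25)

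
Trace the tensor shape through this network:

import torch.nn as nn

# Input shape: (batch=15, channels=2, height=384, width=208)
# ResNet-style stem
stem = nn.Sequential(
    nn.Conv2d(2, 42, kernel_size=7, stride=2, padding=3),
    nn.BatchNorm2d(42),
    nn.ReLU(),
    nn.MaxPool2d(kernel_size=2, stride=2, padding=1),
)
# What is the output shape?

Input shape: (15, 2, 384, 208)
  -> after Conv2d 7x7 stride=2: (15, 42, 192, 104)
Output shape: (15, 42, 97, 53)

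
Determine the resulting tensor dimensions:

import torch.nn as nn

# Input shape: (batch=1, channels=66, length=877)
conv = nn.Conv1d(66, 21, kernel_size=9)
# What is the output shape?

Input shape: (1, 66, 877)
Output shape: (1, 21, 869)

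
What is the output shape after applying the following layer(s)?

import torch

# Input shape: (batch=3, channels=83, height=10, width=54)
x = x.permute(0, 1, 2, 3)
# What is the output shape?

Input shape: (3, 83, 10, 54)
Output shape: (3, 83, 10, 54)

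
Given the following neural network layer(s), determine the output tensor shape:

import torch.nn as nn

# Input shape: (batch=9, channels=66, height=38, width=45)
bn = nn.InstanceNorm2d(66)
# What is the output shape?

Input shape: (9, 66, 38, 45)
Output shape: (9, 66, 38, 45)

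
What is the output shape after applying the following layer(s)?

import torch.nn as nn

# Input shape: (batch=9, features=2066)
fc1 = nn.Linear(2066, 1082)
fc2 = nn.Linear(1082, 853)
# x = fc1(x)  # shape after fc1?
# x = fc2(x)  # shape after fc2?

Input shape: (9, 2066)
  -> after fc1: (9, 1082)
Output shape: (9, 853)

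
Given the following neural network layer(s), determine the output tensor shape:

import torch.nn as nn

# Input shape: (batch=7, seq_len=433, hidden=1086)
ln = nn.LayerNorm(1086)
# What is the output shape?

Input shape: (7, 433, 1086)
Output shape: (7, 433, 1086)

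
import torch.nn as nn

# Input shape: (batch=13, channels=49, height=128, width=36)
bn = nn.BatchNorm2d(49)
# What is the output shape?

Input shape: (13, 49, 128, 36)
Output shape: (13, 49, 128, 36)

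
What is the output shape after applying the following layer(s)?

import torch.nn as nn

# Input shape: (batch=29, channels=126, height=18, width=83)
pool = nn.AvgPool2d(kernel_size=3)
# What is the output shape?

Input shape: (29, 126, 18, 83)
Output shape: (29, 126, 6, 27)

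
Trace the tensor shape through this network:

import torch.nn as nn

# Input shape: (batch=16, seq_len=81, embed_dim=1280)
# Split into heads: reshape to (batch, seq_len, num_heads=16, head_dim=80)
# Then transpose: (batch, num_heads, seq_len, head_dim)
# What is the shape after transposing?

Input shape: (16, 81, 1280)
  -> after reshape: (16, 81, 16, 80)
Output shape: (16, 16, 81, 80)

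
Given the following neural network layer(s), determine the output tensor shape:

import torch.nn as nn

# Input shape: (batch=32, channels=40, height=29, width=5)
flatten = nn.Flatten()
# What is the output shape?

Input shape: (32, 40, 29, 5)
Output shape: (32, 5800)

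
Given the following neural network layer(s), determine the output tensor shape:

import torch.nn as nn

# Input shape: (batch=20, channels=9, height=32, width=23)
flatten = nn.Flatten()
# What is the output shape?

Input shape: (20, 9, 32, 23)
Output shape: (20, 6624)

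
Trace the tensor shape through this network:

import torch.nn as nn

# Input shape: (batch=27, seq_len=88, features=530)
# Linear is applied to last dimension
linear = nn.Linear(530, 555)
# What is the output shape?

Input shape: (27, 88, 530)
Output shape: (27, 88, 555)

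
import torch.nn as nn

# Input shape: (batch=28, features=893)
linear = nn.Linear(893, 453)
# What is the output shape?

Input shape: (28, 893)
Output shape: (28, 453)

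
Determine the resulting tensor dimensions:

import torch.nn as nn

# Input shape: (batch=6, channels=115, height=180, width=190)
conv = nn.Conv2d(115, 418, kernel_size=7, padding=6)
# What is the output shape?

Input shape: (6, 115, 180, 190)
Output shape: (6, 418, 186, 196)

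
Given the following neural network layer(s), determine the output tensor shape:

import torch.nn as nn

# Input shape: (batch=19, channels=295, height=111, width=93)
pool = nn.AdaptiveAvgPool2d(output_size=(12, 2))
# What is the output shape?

Input shape: (19, 295, 111, 93)
Output shape: (19, 295, 12, 2)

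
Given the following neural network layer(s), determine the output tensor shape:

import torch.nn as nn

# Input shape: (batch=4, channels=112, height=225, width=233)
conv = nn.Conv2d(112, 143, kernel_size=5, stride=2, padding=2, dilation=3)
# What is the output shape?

Input shape: (4, 112, 225, 233)
Output shape: (4, 143, 109, 113)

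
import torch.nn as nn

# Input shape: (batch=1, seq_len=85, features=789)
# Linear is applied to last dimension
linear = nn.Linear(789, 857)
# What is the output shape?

Input shape: (1, 85, 789)
Output shape: (1, 85, 857)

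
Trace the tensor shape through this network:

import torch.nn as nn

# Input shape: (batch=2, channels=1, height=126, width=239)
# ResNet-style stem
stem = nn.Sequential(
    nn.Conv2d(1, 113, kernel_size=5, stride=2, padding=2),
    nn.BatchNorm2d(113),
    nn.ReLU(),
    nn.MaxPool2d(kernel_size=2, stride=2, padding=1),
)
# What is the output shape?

Input shape: (2, 1, 126, 239)
  -> after Conv2d 5x5 stride=2: (2, 113, 63, 120)
Output shape: (2, 113, 32, 61)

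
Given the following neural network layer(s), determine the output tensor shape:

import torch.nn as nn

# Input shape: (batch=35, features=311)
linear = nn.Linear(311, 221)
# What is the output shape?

Input shape: (35, 311)
Output shape: (35, 221)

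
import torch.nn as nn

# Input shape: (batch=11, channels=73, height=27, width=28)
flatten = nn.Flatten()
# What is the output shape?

Input shape: (11, 73, 27, 28)
Output shape: (11, 55188)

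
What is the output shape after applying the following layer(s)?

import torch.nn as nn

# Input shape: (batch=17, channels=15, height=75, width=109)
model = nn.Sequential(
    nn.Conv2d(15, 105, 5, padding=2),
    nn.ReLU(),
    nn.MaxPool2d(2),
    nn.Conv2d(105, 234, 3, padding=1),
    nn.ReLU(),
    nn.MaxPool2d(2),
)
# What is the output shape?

Input shape: (17, 15, 75, 109)
  -> after first Conv2d: (17, 105, 75, 109)
  -> after first MaxPool2d: (17, 105, 37, 54)
  -> after second Conv2d: (17, 234, 37, 54)
Output shape: (17, 234, 18, 27)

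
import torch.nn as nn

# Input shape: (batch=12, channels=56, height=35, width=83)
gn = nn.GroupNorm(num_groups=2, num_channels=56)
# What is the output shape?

Input shape: (12, 56, 35, 83)
Output shape: (12, 56, 35, 83)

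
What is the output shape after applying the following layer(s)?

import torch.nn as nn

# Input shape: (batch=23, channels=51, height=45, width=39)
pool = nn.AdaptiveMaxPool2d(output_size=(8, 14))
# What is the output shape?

Input shape: (23, 51, 45, 39)
Output shape: (23, 51, 8, 14)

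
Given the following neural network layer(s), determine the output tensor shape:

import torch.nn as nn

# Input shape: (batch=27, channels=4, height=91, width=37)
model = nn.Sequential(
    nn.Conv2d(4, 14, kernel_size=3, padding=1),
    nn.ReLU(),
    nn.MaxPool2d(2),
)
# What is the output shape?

Input shape: (27, 4, 91, 37)
  -> after Conv2d: (27, 14, 91, 37)
  -> after ReLU: (27, 14, 91, 37)
Output shape: (27, 14, 45, 18)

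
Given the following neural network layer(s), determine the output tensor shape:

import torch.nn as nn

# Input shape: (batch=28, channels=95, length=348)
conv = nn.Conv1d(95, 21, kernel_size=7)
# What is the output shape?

Input shape: (28, 95, 348)
Output shape: (28, 21, 342)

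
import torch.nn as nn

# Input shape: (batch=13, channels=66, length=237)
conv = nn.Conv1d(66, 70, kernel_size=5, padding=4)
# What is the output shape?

Input shape: (13, 66, 237)
Output shape: (13, 70, 241)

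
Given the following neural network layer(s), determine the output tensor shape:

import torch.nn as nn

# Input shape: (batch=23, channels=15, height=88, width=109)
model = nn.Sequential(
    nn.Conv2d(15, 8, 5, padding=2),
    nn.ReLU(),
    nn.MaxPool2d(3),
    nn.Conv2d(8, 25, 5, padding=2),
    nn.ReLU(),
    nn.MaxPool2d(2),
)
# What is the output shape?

Input shape: (23, 15, 88, 109)
  -> after first Conv2d: (23, 8, 88, 109)
  -> after first MaxPool2d: (23, 8, 29, 36)
  -> after second Conv2d: (23, 25, 29, 36)
Output shape: (23, 25, 14, 18)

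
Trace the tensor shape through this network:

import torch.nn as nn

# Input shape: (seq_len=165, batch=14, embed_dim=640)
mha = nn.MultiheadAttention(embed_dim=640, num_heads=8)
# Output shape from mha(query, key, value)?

Input shape: (165, 14, 640)
Output shape: (165, 14, 640)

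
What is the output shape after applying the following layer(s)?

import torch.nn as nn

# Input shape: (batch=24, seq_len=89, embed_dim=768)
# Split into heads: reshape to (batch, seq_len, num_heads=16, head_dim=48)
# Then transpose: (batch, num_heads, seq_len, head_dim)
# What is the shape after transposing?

Input shape: (24, 89, 768)
  -> after reshape: (24, 89, 16, 48)
Output shape: (24, 16, 89, 48)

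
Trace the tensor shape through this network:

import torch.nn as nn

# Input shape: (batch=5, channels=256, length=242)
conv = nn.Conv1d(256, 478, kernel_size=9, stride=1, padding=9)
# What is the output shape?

Input shape: (5, 256, 242)
Output shape: (5, 478, 252)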